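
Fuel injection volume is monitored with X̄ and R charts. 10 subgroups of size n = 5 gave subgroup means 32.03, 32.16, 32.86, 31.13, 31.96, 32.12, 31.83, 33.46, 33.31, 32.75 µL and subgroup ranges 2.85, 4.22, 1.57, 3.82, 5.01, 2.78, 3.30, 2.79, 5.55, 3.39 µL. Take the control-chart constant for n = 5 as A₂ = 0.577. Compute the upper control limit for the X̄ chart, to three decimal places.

X̄̄ = (32.03 + 32.16 + 32.86 + 31.13 + 31.96 + 32.12 + 31.83 + 33.46 + 33.31 + 32.75) / 10 = 323.6100 / 10 = 32.3610
R̄ = (2.85 + 4.22 + 1.57 + 3.82 + 5.01 + 2.78 + 3.30 + 2.79 + 5.55 + 3.39) / 10 = 35.2800 / 10 = 3.5280
UCL = X̄̄ + A₂·R̄ = 32.3610 + 0.577 × 3.5280 = 34.3967

34.397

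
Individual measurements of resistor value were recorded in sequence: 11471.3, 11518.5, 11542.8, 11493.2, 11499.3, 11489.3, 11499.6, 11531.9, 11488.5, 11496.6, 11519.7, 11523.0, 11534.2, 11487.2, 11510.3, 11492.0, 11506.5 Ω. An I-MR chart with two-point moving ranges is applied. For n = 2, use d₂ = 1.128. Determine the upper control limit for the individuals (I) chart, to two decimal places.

11567.91

X̄ = (11471.3 + 11518.5 + 11542.8 + 11493.2 + 11499.3 + 11489.3 + 11499.6 + 11531.9 + 11488.5 + 11496.6 + 11519.7 + 11523.0 + 11534.2 + 11487.2 + 11510.3 + 11492.0 + 11506.5) / 17 = 11506.1118
Moving ranges: 47.2, 24.3, 49.6, 6.1, 10.0, 10.3, 32.3, 43.4, 8.1, 23.1, 3.3, 11.2, 47.0, 23.1, 18.3, 14.5; M̄R̄ = 371.8000 / 16 = 23.2375
UCL = X̄ + 3·M̄R̄/d₂ = 11506.1118 + 3 × 23.2375 / 1.128 = 11567.9136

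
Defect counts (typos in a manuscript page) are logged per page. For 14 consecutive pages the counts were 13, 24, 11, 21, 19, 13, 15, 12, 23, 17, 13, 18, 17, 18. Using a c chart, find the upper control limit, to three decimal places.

c̄ = (13 + 24 + 11 + 21 + 19 + 13 + 15 + 12 + 23 + 17 + 13 + 18 + 17 + 18) / 14 = 234 / 14 = 16.7143
UCL = c̄ + 3√c̄ = 16.7143 + 3 × √16.7143 = 16.7143 + 3 × 4.0883 = 28.9792

28.979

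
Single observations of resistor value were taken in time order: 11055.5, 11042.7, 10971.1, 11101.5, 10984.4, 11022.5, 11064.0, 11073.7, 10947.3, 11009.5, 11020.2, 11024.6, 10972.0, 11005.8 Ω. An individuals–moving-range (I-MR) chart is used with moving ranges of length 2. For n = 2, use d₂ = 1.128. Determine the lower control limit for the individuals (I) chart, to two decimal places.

10875.54

X̄ = (11055.5 + 11042.7 + 10971.1 + 11101.5 + 10984.4 + 11022.5 + 11064.0 + 11073.7 + 10947.3 + 11009.5 + 11020.2 + 11024.6 + 10972.0 + 11005.8) / 14 = 11021.0571
Moving ranges: 12.8, 71.6, 130.4, 117.1, 38.1, 41.5, 9.7, 126.4, 62.2, 10.7, 4.4, 52.6, 33.8; M̄R̄ = 711.3000 / 13 = 54.7154
LCL = X̄ − 3·M̄R̄/d₂ = 11021.0571 − 3 × 54.7154 / 1.128 = 10875.5375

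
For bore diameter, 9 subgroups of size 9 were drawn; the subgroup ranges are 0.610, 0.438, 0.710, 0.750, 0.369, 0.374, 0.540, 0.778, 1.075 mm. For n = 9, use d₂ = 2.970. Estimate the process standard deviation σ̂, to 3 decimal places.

0.211

R̄ = (0.610 + 0.438 + 0.710 + 0.750 + 0.369 + 0.374 + 0.540 + 0.778 + 1.075) / 9 = 0.6271
σ̂ = R̄ / d₂ = 0.6271 / 2.970 = 0.2111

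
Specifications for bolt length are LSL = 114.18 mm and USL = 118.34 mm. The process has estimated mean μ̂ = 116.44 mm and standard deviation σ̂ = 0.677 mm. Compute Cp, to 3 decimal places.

Cp = (USL − LSL) / (6σ̂) = (118.34 − 114.18) / (6 × 0.677) = 4.1600 / 4.0620 = 1.0241

1.024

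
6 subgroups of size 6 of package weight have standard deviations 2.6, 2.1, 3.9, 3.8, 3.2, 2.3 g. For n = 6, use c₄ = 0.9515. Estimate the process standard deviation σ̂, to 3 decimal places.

s̄ = (2.6 + 2.1 + 3.9 + 3.8 + 3.2 + 2.3) / 6 = 2.9833
σ̂ = s̄ / c₄ = 2.9833 / 0.9515 = 3.1354

3.135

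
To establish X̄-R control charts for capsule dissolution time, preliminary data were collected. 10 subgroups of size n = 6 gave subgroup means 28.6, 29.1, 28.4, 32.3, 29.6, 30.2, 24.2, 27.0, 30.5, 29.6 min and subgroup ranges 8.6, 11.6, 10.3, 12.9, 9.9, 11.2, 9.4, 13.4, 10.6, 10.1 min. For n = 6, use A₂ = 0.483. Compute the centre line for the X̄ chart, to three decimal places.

28.950

X̄̄ = (28.6 + 29.1 + 28.4 + 32.3 + 29.6 + 30.2 + 24.2 + 27.0 + 30.5 + 29.6) / 10 = 289.5000 / 10 = 28.9500
CL = X̄̄ = 28.9500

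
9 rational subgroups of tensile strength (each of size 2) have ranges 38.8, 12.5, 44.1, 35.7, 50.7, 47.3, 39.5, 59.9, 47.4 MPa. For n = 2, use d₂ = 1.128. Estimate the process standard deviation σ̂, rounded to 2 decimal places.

37.03

R̄ = (38.8 + 12.5 + 44.1 + 35.7 + 50.7 + 47.3 + 39.5 + 59.9 + 47.4) / 9 = 41.7667
σ̂ = R̄ / d₂ = 41.7667 / 1.128 = 37.0272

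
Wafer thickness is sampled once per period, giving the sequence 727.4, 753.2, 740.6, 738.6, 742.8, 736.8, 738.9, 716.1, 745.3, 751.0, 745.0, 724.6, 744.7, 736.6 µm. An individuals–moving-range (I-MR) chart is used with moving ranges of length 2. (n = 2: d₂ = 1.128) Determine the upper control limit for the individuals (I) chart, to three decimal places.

772.442

X̄ = (727.4 + 753.2 + 740.6 + 738.6 + 742.8 + 736.8 + 738.9 + 716.1 + 745.3 + 751.0 + 745.0 + 724.6 + 744.7 + 736.6) / 14 = 738.6857
Moving ranges: 25.8, 12.6, 2.0, 4.2, 6.0, 2.1, 22.8, 29.2, 5.7, 6.0, 20.4, 20.1, 8.1; M̄R̄ = 165.0000 / 13 = 12.6923
UCL = X̄ + 3·M̄R̄/d₂ = 738.6857 + 3 × 12.6923 / 1.128 = 772.4419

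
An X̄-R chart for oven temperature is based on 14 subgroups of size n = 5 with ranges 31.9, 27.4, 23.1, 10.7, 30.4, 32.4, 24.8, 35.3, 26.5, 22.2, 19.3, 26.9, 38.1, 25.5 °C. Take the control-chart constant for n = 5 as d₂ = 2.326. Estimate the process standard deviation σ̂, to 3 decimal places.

R̄ = (31.9 + 27.4 + 23.1 + 10.7 + 30.4 + 32.4 + 24.8 + 35.3 + 26.5 + 22.2 + 19.3 + 26.9 + 38.1 + 25.5) / 14 = 26.7500
σ̂ = R̄ / d₂ = 26.7500 / 2.326 = 11.5004

11.500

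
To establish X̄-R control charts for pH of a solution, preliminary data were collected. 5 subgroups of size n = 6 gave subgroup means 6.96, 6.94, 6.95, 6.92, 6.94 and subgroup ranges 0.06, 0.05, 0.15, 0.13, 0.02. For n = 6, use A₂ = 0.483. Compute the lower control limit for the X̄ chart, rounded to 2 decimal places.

6.90

X̄̄ = (6.96 + 6.94 + 6.95 + 6.92 + 6.94) / 5 = 34.7100 / 5 = 6.9420
R̄ = (0.06 + 0.05 + 0.15 + 0.13 + 0.02) / 5 = 0.4100 / 5 = 0.0820
LCL = X̄̄ − A₂·R̄ = 6.9420 − 0.483 × 0.0820 = 6.9024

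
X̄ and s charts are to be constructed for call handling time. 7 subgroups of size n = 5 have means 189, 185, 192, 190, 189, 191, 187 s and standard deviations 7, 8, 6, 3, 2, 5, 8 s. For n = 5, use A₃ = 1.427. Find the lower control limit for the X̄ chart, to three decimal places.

181.050

X̄̄ = (189 + 185 + 192 + 190 + 189 + 191 + 187) / 7 = 189.0000
s̄ = (7 + 8 + 6 + 3 + 2 + 5 + 8) / 7 = 5.5714
LCL = X̄̄ − A₃·s̄ = 189.0000 − 1.427 × 5.5714 = 181.0496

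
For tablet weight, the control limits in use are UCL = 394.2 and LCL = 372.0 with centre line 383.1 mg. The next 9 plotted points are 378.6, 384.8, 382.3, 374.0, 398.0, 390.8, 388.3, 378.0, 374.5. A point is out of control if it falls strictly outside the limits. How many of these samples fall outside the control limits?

1

Compare each point to [372.0, 394.2]: sample 5 = 398.0 > UCL.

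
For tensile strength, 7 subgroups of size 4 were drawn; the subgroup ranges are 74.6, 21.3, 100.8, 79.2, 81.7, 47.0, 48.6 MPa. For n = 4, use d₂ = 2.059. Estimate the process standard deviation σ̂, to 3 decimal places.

31.444

R̄ = (74.6 + 21.3 + 100.8 + 79.2 + 81.7 + 47.0 + 48.6) / 7 = 64.7429
σ̂ = R̄ / d₂ = 64.7429 / 2.059 = 31.4438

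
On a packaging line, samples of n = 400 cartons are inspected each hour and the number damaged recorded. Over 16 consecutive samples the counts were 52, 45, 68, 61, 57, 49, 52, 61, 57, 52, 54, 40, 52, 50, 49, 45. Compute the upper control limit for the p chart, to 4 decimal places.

p̄ = Σdᵢ / (k·n) = 844 / (16 × 400) = 0.13187
UCL = p̄ + 3·√(p̄(1−p̄)/n) = 0.13187 + 3 × √(0.13187×0.86813/400) = 0.13187 + 3 × 0.01692 = 0.18263

0.1826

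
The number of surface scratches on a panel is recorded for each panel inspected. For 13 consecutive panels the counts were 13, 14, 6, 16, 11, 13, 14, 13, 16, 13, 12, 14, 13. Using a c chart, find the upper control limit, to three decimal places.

23.708

c̄ = (13 + 14 + 6 + 16 + 11 + 13 + 14 + 13 + 16 + 13 + 12 + 14 + 13) / 13 = 168 / 13 = 12.9231
UCL = c̄ + 3√c̄ = 12.9231 + 3 × √12.9231 = 12.9231 + 3 × 3.5949 = 23.7077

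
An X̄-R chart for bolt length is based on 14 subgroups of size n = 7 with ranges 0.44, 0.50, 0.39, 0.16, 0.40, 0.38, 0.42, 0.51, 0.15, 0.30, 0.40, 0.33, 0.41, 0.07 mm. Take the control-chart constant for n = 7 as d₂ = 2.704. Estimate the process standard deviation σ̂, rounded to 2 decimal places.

R̄ = (0.44 + 0.50 + 0.39 + 0.16 + 0.40 + 0.38 + 0.42 + 0.51 + 0.15 + 0.30 + 0.40 + 0.33 + 0.41 + 0.07) / 14 = 0.3471
σ̂ = R̄ / d₂ = 0.3471 / 2.704 = 0.1284

0.13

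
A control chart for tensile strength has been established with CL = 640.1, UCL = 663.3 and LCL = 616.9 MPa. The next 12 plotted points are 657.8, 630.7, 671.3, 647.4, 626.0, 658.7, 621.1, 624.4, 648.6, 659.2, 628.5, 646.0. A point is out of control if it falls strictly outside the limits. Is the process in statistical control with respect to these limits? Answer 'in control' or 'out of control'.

out of control

Compare each point to [616.9, 663.3]: sample 3 = 671.3 > UCL.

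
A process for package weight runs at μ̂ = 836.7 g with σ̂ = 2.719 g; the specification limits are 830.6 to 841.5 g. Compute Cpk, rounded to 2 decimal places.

0.59

Cpu = (USL − μ̂) / (3σ̂) = (841.5 − 836.7) / (3 × 2.719) = 0.5885; Cpl = (μ̂ − LSL) / (3σ̂) = (836.7 − 830.6) / (3 × 2.719) = 0.7478; Cpk = min(Cpu, Cpl) = 0.5885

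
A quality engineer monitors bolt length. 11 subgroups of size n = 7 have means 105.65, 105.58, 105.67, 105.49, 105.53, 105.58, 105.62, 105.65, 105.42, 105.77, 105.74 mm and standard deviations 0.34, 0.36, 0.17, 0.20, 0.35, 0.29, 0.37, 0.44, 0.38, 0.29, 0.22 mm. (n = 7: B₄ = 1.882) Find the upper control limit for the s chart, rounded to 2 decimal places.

0.58

s̄ = (0.34 + 0.36 + 0.17 + 0.20 + 0.35 + 0.29 + 0.37 + 0.44 + 0.38 + 0.29 + 0.22) / 11 = 0.3100
UCL_s = B₄·s̄ = 1.882 × 0.3100 = 0.5834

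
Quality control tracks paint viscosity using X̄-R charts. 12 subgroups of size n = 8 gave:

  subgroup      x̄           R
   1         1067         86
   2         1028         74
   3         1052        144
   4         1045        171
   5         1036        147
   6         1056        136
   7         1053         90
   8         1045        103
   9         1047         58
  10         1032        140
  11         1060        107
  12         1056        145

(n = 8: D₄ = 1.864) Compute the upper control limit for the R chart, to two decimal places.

R̄ = (86 + 74 + 144 + 171 + 147 + 136 + 90 + 103 + 58 + 140 + 107 + 145) / 12 = 1401.0000 / 12 = 116.7500
UCL_R = D₄·R̄ = 1.864 × 116.7500 = 217.6220

217.62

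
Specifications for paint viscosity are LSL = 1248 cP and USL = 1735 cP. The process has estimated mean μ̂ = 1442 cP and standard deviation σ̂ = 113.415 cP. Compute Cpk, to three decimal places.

Cpu = (USL − μ̂) / (3σ̂) = (1735 − 1442) / (3 × 113.415) = 0.8611; Cpl = (μ̂ − LSL) / (3σ̂) = (1442 − 1248) / (3 × 113.415) = 0.5702; Cpk = min(Cpu, Cpl) = 0.5702

0.570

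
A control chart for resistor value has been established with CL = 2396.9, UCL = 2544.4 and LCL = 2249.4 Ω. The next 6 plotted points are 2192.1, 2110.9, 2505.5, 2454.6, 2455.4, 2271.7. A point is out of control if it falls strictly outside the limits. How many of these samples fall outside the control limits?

2

Compare each point to [2249.4, 2544.4]: sample 1 = 2192.1 < LCL; sample 2 = 2110.9 < LCL.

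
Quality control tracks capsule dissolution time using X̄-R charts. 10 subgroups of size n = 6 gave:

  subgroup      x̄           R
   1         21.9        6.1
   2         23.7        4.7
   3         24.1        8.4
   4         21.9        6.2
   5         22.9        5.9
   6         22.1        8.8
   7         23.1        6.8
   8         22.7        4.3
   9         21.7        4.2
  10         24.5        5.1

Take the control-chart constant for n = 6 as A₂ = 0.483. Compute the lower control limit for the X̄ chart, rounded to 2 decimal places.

19.94

X̄̄ = (21.9 + 23.7 + 24.1 + 21.9 + 22.9 + 22.1 + 23.1 + 22.7 + 21.7 + 24.5) / 10 = 228.6000 / 10 = 22.8600
R̄ = (6.1 + 4.7 + 8.4 + 6.2 + 5.9 + 8.8 + 6.8 + 4.3 + 4.2 + 5.1) / 10 = 60.5000 / 10 = 6.0500
LCL = X̄̄ − A₂·R̄ = 22.8600 − 0.483 × 6.0500 = 19.9379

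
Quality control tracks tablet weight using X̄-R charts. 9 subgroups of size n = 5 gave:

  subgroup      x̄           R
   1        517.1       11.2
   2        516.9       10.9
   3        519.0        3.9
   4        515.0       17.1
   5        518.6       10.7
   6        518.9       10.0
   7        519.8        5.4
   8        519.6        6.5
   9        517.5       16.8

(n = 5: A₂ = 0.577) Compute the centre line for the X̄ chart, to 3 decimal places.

X̄̄ = (517.1 + 516.9 + 519.0 + 515.0 + 518.6 + 518.9 + 519.8 + 519.6 + 517.5) / 9 = 4662.4000 / 9 = 518.0444
CL = X̄̄ = 518.0444

518.044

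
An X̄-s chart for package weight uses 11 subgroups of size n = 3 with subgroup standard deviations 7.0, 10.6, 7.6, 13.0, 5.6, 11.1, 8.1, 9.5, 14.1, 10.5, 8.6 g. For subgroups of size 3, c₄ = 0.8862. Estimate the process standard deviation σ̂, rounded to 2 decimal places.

s̄ = (7.0 + 10.6 + 7.6 + 13.0 + 5.6 + 11.1 + 8.1 + 9.5 + 14.1 + 10.5 + 8.6) / 11 = 9.6091
σ̂ = s̄ / c₄ = 9.6091 / 0.8862 = 10.8430

10.84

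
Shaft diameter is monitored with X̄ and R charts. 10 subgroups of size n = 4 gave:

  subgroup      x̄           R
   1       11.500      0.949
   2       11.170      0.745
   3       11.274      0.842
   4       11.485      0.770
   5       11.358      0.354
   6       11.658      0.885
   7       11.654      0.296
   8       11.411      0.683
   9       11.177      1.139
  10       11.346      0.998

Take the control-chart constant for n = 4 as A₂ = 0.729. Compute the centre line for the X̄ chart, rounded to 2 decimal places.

X̄̄ = (11.500 + 11.170 + 11.274 + 11.485 + 11.358 + 11.658 + 11.654 + 11.411 + 11.177 + 11.346) / 10 = 114.0330 / 10 = 11.4033
CL = X̄̄ = 11.4033

11.40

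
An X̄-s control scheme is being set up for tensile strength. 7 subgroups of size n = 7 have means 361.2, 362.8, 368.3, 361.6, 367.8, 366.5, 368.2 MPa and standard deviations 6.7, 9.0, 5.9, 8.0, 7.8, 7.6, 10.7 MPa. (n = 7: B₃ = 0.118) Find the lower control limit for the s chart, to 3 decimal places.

0.939

s̄ = (6.7 + 9.0 + 5.9 + 8.0 + 7.8 + 7.6 + 10.7) / 7 = 7.9571
LCL_s = B₃·s̄ = 0.118 × 7.9571 = 0.9389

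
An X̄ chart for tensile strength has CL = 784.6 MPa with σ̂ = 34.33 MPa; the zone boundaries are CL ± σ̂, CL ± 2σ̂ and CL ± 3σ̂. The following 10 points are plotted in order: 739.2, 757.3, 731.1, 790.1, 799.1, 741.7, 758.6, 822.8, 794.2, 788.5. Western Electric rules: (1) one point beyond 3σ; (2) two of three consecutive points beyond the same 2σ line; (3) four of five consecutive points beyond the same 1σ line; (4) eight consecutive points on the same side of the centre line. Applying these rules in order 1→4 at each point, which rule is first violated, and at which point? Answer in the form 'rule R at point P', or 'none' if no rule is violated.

none

Zone of each point (C = within 1σ̂, B = 1σ̂–2σ̂, A = 2σ̂–3σ̂, * = beyond 3σ̂; sign = side of CL): 1:-B, 2:-C, 3:-B, 4:+C, 5:+C, 6:-B, 7:-C, 8:+B, 9:+C, 10:+C
No rule fires across all 10 points.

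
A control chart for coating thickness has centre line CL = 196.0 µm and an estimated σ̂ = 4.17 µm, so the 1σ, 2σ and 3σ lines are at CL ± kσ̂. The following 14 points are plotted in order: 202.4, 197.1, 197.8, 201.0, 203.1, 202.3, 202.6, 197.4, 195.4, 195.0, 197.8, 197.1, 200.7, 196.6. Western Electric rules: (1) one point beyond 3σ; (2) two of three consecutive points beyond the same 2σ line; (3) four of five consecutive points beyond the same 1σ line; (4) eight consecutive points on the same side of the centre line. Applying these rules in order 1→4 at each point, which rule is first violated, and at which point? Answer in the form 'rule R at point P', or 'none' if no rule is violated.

Zone of each point (C = within 1σ̂, B = 1σ̂–2σ̂, A = 2σ̂–3σ̂, * = beyond 3σ̂; sign = side of CL): 1:+B, 2:+C, 3:+C, 4:+B, 5:+B, 6:+B, 7:+B, 8:+C, 9:-C, 10:-C, 11:+C, 12:+C, 13:+B, 14:+C
Rule 3 (four of five consecutive points beyond the same 1σ limit) is satisfied at point 7.

rule 3 at point 7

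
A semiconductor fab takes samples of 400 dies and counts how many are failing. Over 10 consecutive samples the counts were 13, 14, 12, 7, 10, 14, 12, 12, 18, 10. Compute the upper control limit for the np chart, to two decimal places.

22.52

p̄ = Σdᵢ / (k·n) = 122 / (10 × 400) = 0.03050
UCL = np̄ + 3·√(np̄(1−p̄)) = 12.2000 + 3 × √(12.2000×0.96950) = 12.2000 + 3 × 3.4392 = 22.5175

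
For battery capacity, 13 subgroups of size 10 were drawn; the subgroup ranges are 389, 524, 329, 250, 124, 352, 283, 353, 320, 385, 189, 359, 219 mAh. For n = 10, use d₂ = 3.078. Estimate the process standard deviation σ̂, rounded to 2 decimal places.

R̄ = (389 + 524 + 329 + 250 + 124 + 352 + 283 + 353 + 320 + 385 + 189 + 359 + 219) / 13 = 313.5385
σ̂ = R̄ / d₂ = 313.5385 / 3.078 = 101.8643

101.86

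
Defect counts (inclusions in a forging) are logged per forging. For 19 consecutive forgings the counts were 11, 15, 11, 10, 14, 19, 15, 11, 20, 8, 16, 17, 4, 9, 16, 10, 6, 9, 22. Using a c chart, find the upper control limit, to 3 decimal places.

23.518

c̄ = (11 + 15 + 11 + 10 + 14 + 19 + 15 + 11 + 20 + 8 + 16 + 17 + 4 + 9 + 16 + 10 + 6 + 9 + 22) / 19 = 243 / 19 = 12.7895
UCL = c̄ + 3√c̄ = 12.7895 + 3 × √12.7895 = 12.7895 + 3 × 3.5762 = 23.5182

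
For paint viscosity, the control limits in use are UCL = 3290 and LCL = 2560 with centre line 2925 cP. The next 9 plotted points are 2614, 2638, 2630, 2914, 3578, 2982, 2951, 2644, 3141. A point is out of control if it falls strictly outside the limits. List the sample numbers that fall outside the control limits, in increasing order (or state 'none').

Compare each point to [2560, 3290]: sample 5 = 3578 > UCL.

5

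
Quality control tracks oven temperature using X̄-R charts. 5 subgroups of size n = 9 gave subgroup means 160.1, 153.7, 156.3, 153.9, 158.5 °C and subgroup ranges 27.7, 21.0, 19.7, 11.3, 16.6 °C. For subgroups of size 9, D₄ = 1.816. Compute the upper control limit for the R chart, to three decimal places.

34.976

R̄ = (27.7 + 21.0 + 19.7 + 11.3 + 16.6) / 5 = 96.3000 / 5 = 19.2600
UCL_R = D₄·R̄ = 1.816 × 19.2600 = 34.9762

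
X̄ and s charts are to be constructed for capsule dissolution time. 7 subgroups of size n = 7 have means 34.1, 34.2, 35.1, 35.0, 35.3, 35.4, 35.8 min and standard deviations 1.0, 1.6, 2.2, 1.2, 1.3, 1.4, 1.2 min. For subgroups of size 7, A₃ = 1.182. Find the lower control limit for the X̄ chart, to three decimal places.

X̄̄ = (34.1 + 34.2 + 35.1 + 35.0 + 35.3 + 35.4 + 35.8) / 7 = 34.9857
s̄ = (1.0 + 1.6 + 2.2 + 1.2 + 1.3 + 1.4 + 1.2) / 7 = 1.4143
LCL = X̄̄ − A₃·s̄ = 34.9857 − 1.182 × 1.4143 = 33.3140

33.314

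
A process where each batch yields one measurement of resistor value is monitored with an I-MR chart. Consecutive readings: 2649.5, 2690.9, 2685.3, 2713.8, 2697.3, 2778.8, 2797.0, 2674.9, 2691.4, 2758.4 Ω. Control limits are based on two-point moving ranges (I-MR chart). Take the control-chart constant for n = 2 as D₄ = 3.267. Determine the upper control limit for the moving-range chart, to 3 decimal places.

Moving ranges: 41.4, 5.6, 28.5, 16.5, 81.5, 18.2, 122.1, 16.5, 67.0; M̄R̄ = 397.3000 / 9 = 44.1444
UCL_MR = D₄·M̄R̄ = 3.267 × 44.1444 = 144.2199

144.220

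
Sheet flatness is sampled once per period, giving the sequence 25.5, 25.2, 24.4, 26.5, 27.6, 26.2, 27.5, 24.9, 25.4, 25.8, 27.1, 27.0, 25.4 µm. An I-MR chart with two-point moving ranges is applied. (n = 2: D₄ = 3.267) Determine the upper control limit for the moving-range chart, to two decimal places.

Moving ranges: 0.3, 0.8, 2.1, 1.1, 1.4, 1.3, 2.6, 0.5, 0.4, 1.3, 0.1, 1.6; M̄R̄ = 13.5000 / 12 = 1.1250
UCL_MR = D₄·M̄R̄ = 3.267 × 1.1250 = 3.6754

3.68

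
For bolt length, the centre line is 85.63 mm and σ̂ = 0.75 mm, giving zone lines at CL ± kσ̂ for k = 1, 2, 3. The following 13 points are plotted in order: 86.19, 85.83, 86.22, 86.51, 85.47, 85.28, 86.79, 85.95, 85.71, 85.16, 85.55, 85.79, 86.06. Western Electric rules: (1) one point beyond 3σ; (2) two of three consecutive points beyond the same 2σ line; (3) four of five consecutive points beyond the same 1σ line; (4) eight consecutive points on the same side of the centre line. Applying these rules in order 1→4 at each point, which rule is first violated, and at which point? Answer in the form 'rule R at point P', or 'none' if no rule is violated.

none

Zone of each point (C = within 1σ̂, B = 1σ̂–2σ̂, A = 2σ̂–3σ̂, * = beyond 3σ̂; sign = side of CL): 1:+C, 2:+C, 3:+C, 4:+B, 5:-C, 6:-C, 7:+B, 8:+C, 9:+C, 10:-C, 11:-C, 12:+C, 13:+C
No rule fires across all 13 points.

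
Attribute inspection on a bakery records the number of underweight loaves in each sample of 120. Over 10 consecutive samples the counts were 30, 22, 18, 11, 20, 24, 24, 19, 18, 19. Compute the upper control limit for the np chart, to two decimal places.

p̄ = Σdᵢ / (k·n) = 205 / (10 × 120) = 0.17083
UCL = np̄ + 3·√(np̄(1−p̄)) = 20.5000 + 3 × √(20.5000×0.82917) = 20.5000 + 3 × 4.1229 = 32.8686

32.87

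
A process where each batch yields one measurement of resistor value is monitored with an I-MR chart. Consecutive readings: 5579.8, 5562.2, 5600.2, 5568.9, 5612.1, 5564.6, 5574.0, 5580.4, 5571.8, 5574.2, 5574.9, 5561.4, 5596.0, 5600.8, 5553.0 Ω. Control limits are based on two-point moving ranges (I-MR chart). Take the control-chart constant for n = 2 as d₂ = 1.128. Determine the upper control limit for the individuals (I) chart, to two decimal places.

X̄ = (5579.8 + 5562.2 + 5600.2 + 5568.9 + 5612.1 + 5564.6 + 5574.0 + 5580.4 + 5571.8 + 5574.2 + 5574.9 + 5561.4 + 5596.0 + 5600.8 + 5553.0) / 15 = 5578.2867
Moving ranges: 17.6, 38.0, 31.3, 43.2, 47.5, 9.4, 6.4, 8.6, 2.4, 0.7, 13.5, 34.6, 4.8, 47.8; M̄R̄ = 305.8000 / 14 = 21.8429
UCL = X̄ + 3·M̄R̄/d₂ = 5578.2867 + 3 × 21.8429 / 1.128 = 5636.3794

5636.38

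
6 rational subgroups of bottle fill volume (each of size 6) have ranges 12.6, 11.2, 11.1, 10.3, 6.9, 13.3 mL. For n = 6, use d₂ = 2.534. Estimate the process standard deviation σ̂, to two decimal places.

R̄ = (12.6 + 11.2 + 11.1 + 10.3 + 6.9 + 13.3) / 6 = 10.9000
σ̂ = R̄ / d₂ = 10.9000 / 2.534 = 4.3015

4.30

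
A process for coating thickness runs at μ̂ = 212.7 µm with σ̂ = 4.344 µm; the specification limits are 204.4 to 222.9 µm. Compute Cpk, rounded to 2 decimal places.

Cpu = (USL − μ̂) / (3σ̂) = (222.9 − 212.7) / (3 × 4.344) = 0.7827; Cpl = (μ̂ − LSL) / (3σ̂) = (212.7 − 204.4) / (3 × 4.344) = 0.6369; Cpk = min(Cpu, Cpl) = 0.6369

0.64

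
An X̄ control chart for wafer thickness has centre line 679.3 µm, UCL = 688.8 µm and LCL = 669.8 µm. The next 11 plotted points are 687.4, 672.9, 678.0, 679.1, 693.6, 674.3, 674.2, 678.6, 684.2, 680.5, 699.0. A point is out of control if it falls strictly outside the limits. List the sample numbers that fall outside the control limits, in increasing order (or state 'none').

Compare each point to [669.8, 688.8]: sample 5 = 693.6 > UCL; sample 11 = 699.0 > UCL.

5, 11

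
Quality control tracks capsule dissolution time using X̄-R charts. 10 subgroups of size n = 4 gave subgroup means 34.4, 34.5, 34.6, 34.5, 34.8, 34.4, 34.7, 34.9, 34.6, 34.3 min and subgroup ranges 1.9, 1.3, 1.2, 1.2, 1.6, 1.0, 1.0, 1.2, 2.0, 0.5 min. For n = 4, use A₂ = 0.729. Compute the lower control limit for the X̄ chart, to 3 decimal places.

X̄̄ = (34.4 + 34.5 + 34.6 + 34.5 + 34.8 + 34.4 + 34.7 + 34.9 + 34.6 + 34.3) / 10 = 345.7000 / 10 = 34.5700
R̄ = (1.9 + 1.3 + 1.2 + 1.2 + 1.6 + 1.0 + 1.0 + 1.2 + 2.0 + 0.5) / 10 = 12.9000 / 10 = 1.2900
LCL = X̄̄ − A₂·R̄ = 34.5700 − 0.729 × 1.2900 = 33.6296

33.630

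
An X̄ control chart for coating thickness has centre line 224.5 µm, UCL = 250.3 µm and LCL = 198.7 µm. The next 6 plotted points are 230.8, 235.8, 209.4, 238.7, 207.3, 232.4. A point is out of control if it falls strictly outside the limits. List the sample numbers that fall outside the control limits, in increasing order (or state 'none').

none

All 6 points lie within [198.7, 250.3].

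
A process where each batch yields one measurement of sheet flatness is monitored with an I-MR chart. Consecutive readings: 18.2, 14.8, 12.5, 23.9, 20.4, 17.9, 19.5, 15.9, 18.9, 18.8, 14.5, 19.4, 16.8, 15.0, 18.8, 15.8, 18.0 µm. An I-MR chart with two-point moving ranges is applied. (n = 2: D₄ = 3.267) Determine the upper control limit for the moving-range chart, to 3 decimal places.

Moving ranges: 3.4, 2.3, 11.4, 3.5, 2.5, 1.6, 3.6, 3.0, 0.1, 4.3, 4.9, 2.6, 1.8, 3.8, 3.0, 2.2; M̄R̄ = 54.0000 / 16 = 3.3750
UCL_MR = D₄·M̄R̄ = 3.267 × 3.3750 = 11.0261

11.026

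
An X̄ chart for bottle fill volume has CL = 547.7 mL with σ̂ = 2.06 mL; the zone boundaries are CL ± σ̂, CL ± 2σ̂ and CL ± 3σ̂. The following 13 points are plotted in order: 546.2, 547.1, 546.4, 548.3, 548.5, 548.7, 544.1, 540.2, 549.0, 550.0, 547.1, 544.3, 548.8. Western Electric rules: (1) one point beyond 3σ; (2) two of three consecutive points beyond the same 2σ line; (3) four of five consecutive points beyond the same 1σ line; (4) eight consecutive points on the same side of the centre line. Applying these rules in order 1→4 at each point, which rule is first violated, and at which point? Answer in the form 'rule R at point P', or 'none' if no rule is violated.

Zone of each point (C = within 1σ̂, B = 1σ̂–2σ̂, A = 2σ̂–3σ̂, * = beyond 3σ̂; sign = side of CL): 1:-C, 2:-C, 3:-C, 4:+C, 5:+C, 6:+C, 7:-B, 8:-*, 9:+C, 10:+B, 11:-C, 12:-B, 13:+C
Rule 1 (one point beyond the 3σ limits) is satisfied at point 8.

rule 1 at point 8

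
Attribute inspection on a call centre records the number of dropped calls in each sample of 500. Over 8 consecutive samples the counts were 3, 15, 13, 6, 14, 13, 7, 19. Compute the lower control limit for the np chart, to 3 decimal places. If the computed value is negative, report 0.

p̄ = Σdᵢ / (k·n) = 90 / (8 × 500) = 0.02250
LCL = np̄ − 3·√(np̄(1−p̄)) = 11.2500 − 3 × 3.3162 = 1.3015

1.302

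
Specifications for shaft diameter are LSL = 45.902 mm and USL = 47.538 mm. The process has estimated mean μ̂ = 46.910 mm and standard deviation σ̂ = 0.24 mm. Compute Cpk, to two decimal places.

0.87

Cpu = (USL − μ̂) / (3σ̂) = (47.538 − 46.910) / (3 × 0.24) = 0.8722; Cpl = (μ̂ − LSL) / (3σ̂) = (46.910 − 45.902) / (3 × 0.24) = 1.4000; Cpk = min(Cpu, Cpl) = 0.8722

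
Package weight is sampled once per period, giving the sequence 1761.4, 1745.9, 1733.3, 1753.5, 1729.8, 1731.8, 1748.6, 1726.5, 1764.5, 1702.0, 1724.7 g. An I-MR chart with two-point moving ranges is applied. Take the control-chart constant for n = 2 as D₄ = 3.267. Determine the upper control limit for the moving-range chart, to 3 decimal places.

77.134

Moving ranges: 15.5, 12.6, 20.2, 23.7, 2.0, 16.8, 22.1, 38.0, 62.5, 22.7; M̄R̄ = 236.1000 / 10 = 23.6100
UCL_MR = D₄·M̄R̄ = 3.267 × 23.6100 = 77.1339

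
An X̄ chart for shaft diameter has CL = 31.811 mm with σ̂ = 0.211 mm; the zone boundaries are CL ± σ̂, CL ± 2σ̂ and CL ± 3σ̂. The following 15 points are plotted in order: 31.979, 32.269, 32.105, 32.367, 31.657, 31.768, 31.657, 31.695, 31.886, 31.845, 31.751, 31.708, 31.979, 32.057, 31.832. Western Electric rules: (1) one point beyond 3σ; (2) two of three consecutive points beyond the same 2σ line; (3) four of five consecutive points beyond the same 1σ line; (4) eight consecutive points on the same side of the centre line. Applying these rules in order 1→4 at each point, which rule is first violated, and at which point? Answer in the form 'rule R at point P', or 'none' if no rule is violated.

rule 2 at point 4

Zone of each point (C = within 1σ̂, B = 1σ̂–2σ̂, A = 2σ̂–3σ̂, * = beyond 3σ̂; sign = side of CL): 1:+C, 2:+A, 3:+B, 4:+A, 5:-C, 6:-C, 7:-C, 8:-C, 9:+C, 10:+C, 11:-C, 12:-C, 13:+C, 14:+B, 15:+C
Rule 2 (two of three consecutive points beyond the same 2σ limit) is satisfied at point 4.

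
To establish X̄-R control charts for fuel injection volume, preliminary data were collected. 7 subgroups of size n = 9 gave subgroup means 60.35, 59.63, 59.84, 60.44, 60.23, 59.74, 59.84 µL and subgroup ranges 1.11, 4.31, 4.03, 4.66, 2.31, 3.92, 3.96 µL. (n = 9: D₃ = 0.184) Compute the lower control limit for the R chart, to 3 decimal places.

0.639

R̄ = (1.11 + 4.31 + 4.03 + 4.66 + 2.31 + 3.92 + 3.96) / 7 = 24.3000 / 7 = 3.4714
LCL_R = D₃·R̄ = 0.184 × 3.4714 = 0.6387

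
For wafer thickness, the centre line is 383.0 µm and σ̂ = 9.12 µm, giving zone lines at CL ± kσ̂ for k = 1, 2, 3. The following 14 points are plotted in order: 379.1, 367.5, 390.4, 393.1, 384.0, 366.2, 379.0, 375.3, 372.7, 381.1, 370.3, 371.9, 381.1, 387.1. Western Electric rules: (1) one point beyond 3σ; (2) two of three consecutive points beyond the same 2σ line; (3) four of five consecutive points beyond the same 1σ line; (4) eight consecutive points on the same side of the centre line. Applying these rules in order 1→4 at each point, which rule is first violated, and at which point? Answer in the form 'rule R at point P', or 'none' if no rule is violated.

rule 4 at point 13

Zone of each point (C = within 1σ̂, B = 1σ̂–2σ̂, A = 2σ̂–3σ̂, * = beyond 3σ̂; sign = side of CL): 1:-C, 2:-B, 3:+C, 4:+B, 5:+C, 6:-B, 7:-C, 8:-C, 9:-B, 10:-C, 11:-B, 12:-B, 13:-C, 14:+C
Rule 4 (eight consecutive points on the same side of the centre line) is satisfied at point 13.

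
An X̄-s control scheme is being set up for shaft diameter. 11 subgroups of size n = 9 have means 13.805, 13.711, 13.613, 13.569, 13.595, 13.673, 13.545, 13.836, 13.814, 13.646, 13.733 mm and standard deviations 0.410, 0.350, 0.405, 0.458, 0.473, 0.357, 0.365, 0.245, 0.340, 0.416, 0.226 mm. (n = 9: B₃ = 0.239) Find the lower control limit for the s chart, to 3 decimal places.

0.088

s̄ = (0.410 + 0.350 + 0.405 + 0.458 + 0.473 + 0.357 + 0.365 + 0.245 + 0.340 + 0.416 + 0.226) / 11 = 0.3677
LCL_s = B₃·s̄ = 0.239 × 0.3677 = 0.0879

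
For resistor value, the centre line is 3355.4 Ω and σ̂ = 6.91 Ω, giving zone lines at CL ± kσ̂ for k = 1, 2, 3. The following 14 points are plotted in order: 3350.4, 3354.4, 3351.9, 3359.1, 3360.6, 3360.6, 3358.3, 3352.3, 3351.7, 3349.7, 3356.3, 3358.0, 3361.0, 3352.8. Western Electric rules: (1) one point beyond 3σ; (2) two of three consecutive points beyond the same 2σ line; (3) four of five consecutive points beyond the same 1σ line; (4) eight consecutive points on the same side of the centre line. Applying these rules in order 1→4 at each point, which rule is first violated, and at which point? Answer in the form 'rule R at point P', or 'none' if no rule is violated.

Zone of each point (C = within 1σ̂, B = 1σ̂–2σ̂, A = 2σ̂–3σ̂, * = beyond 3σ̂; sign = side of CL): 1:-C, 2:-C, 3:-C, 4:+C, 5:+C, 6:+C, 7:+C, 8:-C, 9:-C, 10:-C, 11:+C, 12:+C, 13:+C, 14:-C
No rule fires across all 14 points.

none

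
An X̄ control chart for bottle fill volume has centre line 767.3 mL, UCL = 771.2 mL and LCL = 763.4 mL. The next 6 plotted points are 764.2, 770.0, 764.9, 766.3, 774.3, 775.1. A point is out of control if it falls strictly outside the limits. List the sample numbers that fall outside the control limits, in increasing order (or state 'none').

5, 6

Compare each point to [763.4, 771.2]: sample 5 = 774.3 > UCL; sample 6 = 775.1 > UCL.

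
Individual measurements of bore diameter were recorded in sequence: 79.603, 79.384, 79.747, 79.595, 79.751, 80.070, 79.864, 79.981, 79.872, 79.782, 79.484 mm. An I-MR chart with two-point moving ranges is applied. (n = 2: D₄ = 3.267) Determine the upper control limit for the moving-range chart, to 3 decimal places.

Moving ranges: 0.219, 0.363, 0.152, 0.156, 0.319, 0.206, 0.117, 0.109, 0.090, 0.298; M̄R̄ = 2.0290 / 10 = 0.2029
UCL_MR = D₄·M̄R̄ = 3.267 × 0.2029 = 0.6629

0.663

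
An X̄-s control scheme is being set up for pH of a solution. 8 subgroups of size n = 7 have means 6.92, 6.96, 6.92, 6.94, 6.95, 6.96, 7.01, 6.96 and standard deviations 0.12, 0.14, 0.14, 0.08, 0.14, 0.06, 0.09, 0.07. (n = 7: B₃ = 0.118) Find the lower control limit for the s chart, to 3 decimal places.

0.012

s̄ = (0.12 + 0.14 + 0.14 + 0.08 + 0.14 + 0.06 + 0.09 + 0.07) / 8 = 0.1050
LCL_s = B₃·s̄ = 0.118 × 0.1050 = 0.0124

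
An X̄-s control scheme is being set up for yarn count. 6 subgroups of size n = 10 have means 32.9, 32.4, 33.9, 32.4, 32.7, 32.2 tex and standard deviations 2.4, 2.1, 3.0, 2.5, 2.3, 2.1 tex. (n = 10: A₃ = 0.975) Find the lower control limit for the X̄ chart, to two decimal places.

30.41

X̄̄ = (32.9 + 32.4 + 33.9 + 32.4 + 32.7 + 32.2) / 6 = 32.7500
s̄ = (2.4 + 2.1 + 3.0 + 2.5 + 2.3 + 2.1) / 6 = 2.4000
LCL = X̄̄ − A₃·s̄ = 32.7500 − 0.975 × 2.4000 = 30.4100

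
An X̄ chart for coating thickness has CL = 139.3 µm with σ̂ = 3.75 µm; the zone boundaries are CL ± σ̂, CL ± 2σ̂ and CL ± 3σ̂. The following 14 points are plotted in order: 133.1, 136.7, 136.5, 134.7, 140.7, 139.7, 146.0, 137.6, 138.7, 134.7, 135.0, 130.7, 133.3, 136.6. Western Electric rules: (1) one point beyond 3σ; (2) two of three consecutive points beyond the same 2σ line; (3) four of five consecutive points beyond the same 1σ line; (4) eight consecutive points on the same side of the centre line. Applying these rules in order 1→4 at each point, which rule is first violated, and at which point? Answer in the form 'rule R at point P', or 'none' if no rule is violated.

Zone of each point (C = within 1σ̂, B = 1σ̂–2σ̂, A = 2σ̂–3σ̂, * = beyond 3σ̂; sign = side of CL): 1:-B, 2:-C, 3:-C, 4:-B, 5:+C, 6:+C, 7:+B, 8:-C, 9:-C, 10:-B, 11:-B, 12:-A, 13:-B, 14:-C
Rule 3 (four of five consecutive points beyond the same 1σ limit) is satisfied at point 13.

rule 3 at point 13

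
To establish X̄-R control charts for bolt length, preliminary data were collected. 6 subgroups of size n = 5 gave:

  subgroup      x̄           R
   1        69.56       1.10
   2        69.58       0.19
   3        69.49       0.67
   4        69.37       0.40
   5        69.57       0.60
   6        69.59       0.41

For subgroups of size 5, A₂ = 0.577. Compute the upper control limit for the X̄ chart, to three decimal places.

69.851

X̄̄ = (69.56 + 69.58 + 69.49 + 69.37 + 69.57 + 69.59) / 6 = 417.1600 / 6 = 69.5267
R̄ = (1.10 + 0.19 + 0.67 + 0.40 + 0.60 + 0.41) / 6 = 3.3700 / 6 = 0.5617
UCL = X̄̄ + A₂·R̄ = 69.5267 + 0.577 × 0.5617 = 69.8507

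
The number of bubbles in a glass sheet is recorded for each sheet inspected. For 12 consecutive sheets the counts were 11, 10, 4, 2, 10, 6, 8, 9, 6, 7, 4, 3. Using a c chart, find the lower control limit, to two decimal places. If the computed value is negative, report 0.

c̄ = (11 + 10 + 4 + 2 + 10 + 6 + 8 + 9 + 6 + 7 + 4 + 3) / 12 = 80 / 12 = 6.6667
LCL = c̄ − 3√c̄ = 6.6667 − 3 × 2.5820 = -1.0793 → 0 (cannot be negative)

0.00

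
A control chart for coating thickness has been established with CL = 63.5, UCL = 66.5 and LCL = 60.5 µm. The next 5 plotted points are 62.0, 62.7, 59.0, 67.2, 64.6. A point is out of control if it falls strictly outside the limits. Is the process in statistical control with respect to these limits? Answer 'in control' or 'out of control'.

out of control

Compare each point to [60.5, 66.5]: sample 3 = 59.0 < LCL; sample 4 = 67.2 > UCL.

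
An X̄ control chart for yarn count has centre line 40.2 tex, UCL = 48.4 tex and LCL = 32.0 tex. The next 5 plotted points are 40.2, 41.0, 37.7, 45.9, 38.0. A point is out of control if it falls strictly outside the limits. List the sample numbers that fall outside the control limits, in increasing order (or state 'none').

All 5 points lie within [32.0, 48.4].

none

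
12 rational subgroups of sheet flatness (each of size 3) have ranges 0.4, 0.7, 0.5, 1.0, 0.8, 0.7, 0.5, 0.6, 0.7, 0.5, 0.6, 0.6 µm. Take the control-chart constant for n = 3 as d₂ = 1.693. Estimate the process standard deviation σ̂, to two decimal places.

R̄ = (0.4 + 0.7 + 0.5 + 1.0 + 0.8 + 0.7 + 0.5 + 0.6 + 0.7 + 0.5 + 0.6 + 0.6) / 12 = 0.6333
σ̂ = R̄ / d₂ = 0.6333 / 1.693 = 0.3741

0.37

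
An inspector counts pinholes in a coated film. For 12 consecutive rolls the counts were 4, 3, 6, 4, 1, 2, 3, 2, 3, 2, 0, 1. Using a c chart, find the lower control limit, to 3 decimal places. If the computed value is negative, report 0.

c̄ = (4 + 3 + 6 + 4 + 1 + 2 + 3 + 2 + 3 + 2 + 0 + 1) / 12 = 31 / 12 = 2.5833
LCL = c̄ − 3√c̄ = 2.5833 − 3 × 1.6073 = -2.2385 → 0 (cannot be negative)

0.000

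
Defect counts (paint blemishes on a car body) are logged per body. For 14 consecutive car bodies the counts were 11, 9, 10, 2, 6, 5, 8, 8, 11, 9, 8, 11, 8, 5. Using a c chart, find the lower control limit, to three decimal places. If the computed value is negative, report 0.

c̄ = (11 + 9 + 10 + 2 + 6 + 5 + 8 + 8 + 11 + 9 + 8 + 11 + 8 + 5) / 14 = 111 / 14 = 7.9286
LCL = c̄ − 3√c̄ = 7.9286 − 3 × 2.8158 = -0.5187 → 0 (cannot be negative)

0.000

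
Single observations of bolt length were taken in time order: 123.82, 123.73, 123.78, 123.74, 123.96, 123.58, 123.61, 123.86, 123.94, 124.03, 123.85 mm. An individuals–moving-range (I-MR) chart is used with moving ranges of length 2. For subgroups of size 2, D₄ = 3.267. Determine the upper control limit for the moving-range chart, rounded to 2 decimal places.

Moving ranges: 0.09, 0.05, 0.04, 0.22, 0.38, 0.03, 0.25, 0.08, 0.09, 0.18; M̄R̄ = 1.4100 / 10 = 0.1410
UCL_MR = D₄·M̄R̄ = 3.267 × 0.1410 = 0.4606

0.46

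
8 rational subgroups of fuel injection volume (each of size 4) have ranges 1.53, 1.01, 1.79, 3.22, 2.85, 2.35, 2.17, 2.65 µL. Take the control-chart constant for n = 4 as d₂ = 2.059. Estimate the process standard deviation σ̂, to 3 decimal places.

R̄ = (1.53 + 1.01 + 1.79 + 3.22 + 2.85 + 2.35 + 2.17 + 2.65) / 8 = 2.1963
σ̂ = R̄ / d₂ = 2.1963 / 2.059 = 1.0667

1.067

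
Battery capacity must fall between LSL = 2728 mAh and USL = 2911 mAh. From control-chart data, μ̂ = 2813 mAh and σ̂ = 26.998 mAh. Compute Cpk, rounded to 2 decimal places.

Cpu = (USL − μ̂) / (3σ̂) = (2911 − 2813) / (3 × 26.998) = 1.2100; Cpl = (μ̂ − LSL) / (3σ̂) = (2813 − 2728) / (3 × 26.998) = 1.0495; Cpk = min(Cpu, Cpl) = 1.0495

1.05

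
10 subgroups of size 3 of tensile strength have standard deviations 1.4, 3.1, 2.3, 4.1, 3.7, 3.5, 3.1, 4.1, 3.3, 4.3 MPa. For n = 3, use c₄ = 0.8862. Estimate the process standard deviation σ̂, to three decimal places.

s̄ = (1.4 + 3.1 + 2.3 + 4.1 + 3.7 + 3.5 + 3.1 + 4.1 + 3.3 + 4.3) / 10 = 3.2900
σ̂ = s̄ / c₄ = 3.2900 / 0.8862 = 3.7125

3.712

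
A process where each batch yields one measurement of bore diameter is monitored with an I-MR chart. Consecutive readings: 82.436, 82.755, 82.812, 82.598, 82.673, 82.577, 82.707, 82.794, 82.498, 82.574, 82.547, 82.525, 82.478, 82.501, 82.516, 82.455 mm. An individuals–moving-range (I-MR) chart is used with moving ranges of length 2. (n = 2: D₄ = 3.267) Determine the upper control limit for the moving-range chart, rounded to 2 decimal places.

Moving ranges: 0.319, 0.057, 0.214, 0.075, 0.096, 0.130, 0.087, 0.296, 0.076, 0.027, 0.022, 0.047, 0.023, 0.015, 0.061; M̄R̄ = 1.5450 / 15 = 0.1030
UCL_MR = D₄·M̄R̄ = 3.267 × 0.1030 = 0.3365

0.34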